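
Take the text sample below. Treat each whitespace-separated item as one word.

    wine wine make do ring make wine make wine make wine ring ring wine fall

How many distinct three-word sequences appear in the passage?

11

15 tokens → 13 trigram windows in total.
Repeated trigrams (each contributes count−1 duplicates):
  make wine make: 2
  wine make wine: 2
2 duplicate windows → 13 − 2 = 11 distinct.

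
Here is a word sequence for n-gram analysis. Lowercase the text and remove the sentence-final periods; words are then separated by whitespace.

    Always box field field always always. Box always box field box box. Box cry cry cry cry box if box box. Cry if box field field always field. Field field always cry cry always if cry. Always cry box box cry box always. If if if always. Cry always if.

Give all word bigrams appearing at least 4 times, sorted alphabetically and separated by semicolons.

box box; cry cry; field field

Bigram counts meeting the condition (at least 4 times):
  box box: 4
  cry cry: 4
  field field: 4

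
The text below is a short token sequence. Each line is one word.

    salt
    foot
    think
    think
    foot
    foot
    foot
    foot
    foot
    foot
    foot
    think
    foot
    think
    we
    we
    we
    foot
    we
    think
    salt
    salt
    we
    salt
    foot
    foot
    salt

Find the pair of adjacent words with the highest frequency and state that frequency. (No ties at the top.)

Bigram frequencies (highest first):
  foot foot: 7
  foot think: 3
  salt foot: 2
  think foot: 2
  we we: 2
  think think: 1
  … (9 more, each ≤ 1)

"foot foot", 7 times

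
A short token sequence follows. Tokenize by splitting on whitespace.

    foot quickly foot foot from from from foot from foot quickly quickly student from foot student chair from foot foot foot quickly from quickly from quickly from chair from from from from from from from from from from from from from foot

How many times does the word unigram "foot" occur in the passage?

Scanning the 42 tokens for "foot":
  position 1: foot
  position 3: foot
  position 4: foot
  position 8: foot
  position 10: foot
  position 15: foot
  position 19: foot
  position 20: foot
  position 21: foot
  position 42: foot

10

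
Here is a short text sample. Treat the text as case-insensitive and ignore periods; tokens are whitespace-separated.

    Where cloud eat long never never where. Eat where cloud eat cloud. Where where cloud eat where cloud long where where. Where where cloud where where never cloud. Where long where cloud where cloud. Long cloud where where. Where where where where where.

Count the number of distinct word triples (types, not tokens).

27

43 tokens → 41 trigram windows in total.
Repeated trigrams (each contributes count−1 duplicates):
  where where where: 7
  cloud where where: 3
  where cloud eat: 3
  eat where cloud: 2
  where cloud long: 2
  where cloud where: 2
  where where cloud: 2
14 duplicate windows → 41 − 14 = 27 distinct.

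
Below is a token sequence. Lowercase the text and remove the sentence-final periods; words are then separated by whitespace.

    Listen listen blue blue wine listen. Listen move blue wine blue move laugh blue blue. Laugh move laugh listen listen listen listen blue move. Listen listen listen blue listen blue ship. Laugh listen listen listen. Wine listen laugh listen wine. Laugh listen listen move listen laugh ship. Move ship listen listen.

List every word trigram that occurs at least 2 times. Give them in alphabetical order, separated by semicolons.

laugh listen listen; listen listen blue; listen listen listen; listen listen move

Trigram counts meeting the condition (at least 2 times):
  laugh listen listen: 3
  listen listen blue: 3
  listen listen listen: 4
  listen listen move: 2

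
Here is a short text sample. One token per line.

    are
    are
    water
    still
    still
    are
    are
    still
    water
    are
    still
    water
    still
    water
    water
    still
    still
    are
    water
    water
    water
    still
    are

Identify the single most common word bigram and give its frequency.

"water still", 4 times

Bigram frequencies (highest first):
  water still: 4
  still are: 3
  still water: 3
  water water: 3
  are are: 2
  are water: 2
  … (3 more, each ≤ 2)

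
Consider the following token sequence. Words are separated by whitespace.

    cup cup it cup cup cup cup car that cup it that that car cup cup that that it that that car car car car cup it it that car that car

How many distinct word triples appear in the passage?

26

32 tokens → 30 trigram windows in total.
Repeated trigrams (each contributes count−1 duplicates):
  car car car: 2
  cup cup cup: 2
  it that that: 2
  that that car: 2
4 duplicate windows → 30 − 4 = 26 distinct.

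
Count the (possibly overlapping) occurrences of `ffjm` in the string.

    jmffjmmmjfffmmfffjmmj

Sliding a length-4 window over the 21 characters (18 positions):
  position 3–6: ffjm
  position 16–19: ffjm

2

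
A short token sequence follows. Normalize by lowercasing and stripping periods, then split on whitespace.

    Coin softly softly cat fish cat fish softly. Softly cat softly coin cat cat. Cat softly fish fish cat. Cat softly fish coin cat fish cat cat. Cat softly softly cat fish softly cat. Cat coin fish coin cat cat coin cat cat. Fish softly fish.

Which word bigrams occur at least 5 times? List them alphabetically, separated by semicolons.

cat cat; cat fish

Bigram counts meeting the condition (at least 5 times):
  cat cat: 8
  cat fish: 5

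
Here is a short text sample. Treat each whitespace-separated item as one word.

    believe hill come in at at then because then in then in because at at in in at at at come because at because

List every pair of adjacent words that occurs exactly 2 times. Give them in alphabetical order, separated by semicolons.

Bigram counts meeting the condition (exactly 2 times):
  because at: 2
  in at: 2
  then in: 2

because at; in at; then in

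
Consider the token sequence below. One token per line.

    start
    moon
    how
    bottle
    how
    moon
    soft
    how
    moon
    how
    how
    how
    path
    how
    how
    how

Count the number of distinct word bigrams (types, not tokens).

16 tokens → 15 bigram windows in total.
Repeated bigrams (each contributes count−1 duplicates):
  how how: 4
  how moon: 2
  moon how: 2
5 duplicate windows → 15 − 5 = 10 distinct.

10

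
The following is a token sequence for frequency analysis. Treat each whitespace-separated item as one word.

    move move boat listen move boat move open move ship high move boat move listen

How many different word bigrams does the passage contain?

15 tokens → 14 bigram windows in total.
Repeated bigrams (each contributes count−1 duplicates):
  move boat: 3
  boat move: 2
3 duplicate windows → 14 − 3 = 11 distinct.

11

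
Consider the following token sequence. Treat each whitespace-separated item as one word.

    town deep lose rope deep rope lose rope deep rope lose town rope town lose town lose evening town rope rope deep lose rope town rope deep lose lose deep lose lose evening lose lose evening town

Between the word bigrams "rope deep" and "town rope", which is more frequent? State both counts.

"rope deep": 4 occurrences
"town rope": 3 occurrences

"rope deep" (4 vs 3)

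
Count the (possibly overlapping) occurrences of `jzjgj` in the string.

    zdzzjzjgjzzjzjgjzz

2

Sliding a length-5 window over the 18 characters (14 positions):
  position 5–9: jzjgj
  position 12–16: jzjgj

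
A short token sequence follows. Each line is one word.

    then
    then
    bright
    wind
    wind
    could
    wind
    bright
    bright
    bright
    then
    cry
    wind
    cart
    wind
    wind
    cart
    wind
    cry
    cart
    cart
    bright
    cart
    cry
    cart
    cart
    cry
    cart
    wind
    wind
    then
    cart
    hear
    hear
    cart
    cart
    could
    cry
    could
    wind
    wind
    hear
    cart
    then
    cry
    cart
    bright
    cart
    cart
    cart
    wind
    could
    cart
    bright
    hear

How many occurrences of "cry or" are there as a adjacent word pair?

Scanning the 54 overlapping bigram windows for "cry or":
  (none found)

0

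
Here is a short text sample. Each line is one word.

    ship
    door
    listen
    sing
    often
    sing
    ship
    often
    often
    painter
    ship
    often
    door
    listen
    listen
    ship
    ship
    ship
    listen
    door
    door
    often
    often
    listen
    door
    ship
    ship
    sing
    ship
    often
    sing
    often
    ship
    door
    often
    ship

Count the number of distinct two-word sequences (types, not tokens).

22

36 tokens → 35 bigram windows in total.
Repeated bigrams (each contributes count−1 duplicates):
  ship often: 3
  ship ship: 3
  door listen: 2
  door often: 2
  listen door: 2
  often often: 2
  often ship: 2
  often sing: 2
  … (3 more repeated)
13 duplicate windows → 35 − 13 = 22 distinct.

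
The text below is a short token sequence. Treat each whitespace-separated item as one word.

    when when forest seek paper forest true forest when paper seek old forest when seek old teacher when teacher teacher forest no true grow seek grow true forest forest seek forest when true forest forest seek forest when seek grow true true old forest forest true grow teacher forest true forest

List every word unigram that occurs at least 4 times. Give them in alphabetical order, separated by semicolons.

forest; grow; seek; teacher; true; when

Unigram counts meeting the condition (at least 4 times):
  forest: 15
  grow: 4
  seek: 7
  teacher: 4
  true: 8
  when: 7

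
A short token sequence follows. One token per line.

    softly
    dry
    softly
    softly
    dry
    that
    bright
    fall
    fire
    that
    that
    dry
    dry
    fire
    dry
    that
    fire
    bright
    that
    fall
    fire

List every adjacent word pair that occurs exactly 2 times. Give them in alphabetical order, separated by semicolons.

dry that; fall fire; softly dry

Bigram counts meeting the condition (exactly 2 times):
  dry that: 2
  fall fire: 2
  softly dry: 2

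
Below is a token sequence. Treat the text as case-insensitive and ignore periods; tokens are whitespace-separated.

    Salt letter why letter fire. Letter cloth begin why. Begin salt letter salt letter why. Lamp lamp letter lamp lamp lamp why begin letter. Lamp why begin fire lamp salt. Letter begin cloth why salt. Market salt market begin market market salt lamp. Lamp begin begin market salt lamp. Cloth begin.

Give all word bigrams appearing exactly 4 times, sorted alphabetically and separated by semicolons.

lamp lamp; salt letter

Bigram counts meeting the condition (exactly 4 times):
  lamp lamp: 4
  salt letter: 4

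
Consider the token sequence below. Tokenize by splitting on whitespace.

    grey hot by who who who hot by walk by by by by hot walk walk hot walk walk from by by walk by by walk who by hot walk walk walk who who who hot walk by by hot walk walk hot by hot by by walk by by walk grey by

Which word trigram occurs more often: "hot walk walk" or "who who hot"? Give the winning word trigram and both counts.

"hot walk walk" (4 vs 2)

"hot walk walk": 4 occurrences
"who who hot": 2 occurrences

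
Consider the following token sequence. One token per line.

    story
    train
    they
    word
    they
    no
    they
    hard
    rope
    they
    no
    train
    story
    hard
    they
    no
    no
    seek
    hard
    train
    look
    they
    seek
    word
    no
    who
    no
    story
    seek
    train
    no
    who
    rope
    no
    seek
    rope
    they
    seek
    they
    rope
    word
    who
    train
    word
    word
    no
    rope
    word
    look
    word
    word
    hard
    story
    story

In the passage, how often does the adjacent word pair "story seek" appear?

1

Scanning the 53 overlapping bigram windows for "story seek":
  position 28–29: story seek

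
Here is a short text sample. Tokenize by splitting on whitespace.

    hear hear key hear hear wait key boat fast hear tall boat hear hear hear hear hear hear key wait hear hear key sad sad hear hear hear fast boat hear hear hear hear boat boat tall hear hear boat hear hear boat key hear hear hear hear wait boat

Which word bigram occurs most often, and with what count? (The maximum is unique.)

Bigram frequencies (highest first):
  hear hear: 18
  hear key: 3
  boat hear: 3
  hear boat: 3
  key hear: 2
  hear wait: 2
  … (18 more, each ≤ 1)

"hear hear", 18 times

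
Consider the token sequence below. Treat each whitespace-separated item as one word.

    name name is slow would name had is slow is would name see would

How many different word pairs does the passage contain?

11

14 tokens → 13 bigram windows in total.
Repeated bigrams (each contributes count−1 duplicates):
  is slow: 2
  would name: 2
2 duplicate windows → 13 − 2 = 11 distinct.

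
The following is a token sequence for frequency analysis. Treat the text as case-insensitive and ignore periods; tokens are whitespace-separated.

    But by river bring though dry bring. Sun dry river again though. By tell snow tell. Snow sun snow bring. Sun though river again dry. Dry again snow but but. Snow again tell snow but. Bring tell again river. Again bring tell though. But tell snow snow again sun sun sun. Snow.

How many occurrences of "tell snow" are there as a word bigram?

Scanning the 51 overlapping bigram windows for "tell snow":
  position 14–15: tell snow
  position 16–17: tell snow
  position 33–34: tell snow
  position 45–46: tell snow

4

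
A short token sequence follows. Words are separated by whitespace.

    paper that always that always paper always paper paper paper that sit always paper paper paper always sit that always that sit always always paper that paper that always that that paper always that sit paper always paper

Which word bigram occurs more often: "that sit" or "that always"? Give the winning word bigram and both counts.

"that sit": 3 occurrences
"that always": 4 occurrences

"that always" (4 vs 3)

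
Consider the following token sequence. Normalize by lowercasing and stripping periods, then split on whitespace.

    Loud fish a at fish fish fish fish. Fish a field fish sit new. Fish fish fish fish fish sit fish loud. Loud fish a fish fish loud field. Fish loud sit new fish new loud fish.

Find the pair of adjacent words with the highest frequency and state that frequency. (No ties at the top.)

"fish fish", 9 times

Bigram frequencies (highest first):
  fish fish: 9
  loud fish: 3
  fish a: 3
  fish loud: 3
  field fish: 2
  fish sit: 2
  … (12 more, each ≤ 2)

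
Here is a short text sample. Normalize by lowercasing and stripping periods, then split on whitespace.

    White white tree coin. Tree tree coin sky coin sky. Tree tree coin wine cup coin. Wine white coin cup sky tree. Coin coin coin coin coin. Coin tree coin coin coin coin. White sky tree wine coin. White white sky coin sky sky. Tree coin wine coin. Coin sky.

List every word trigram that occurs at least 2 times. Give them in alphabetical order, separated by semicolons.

coin coin coin; sky coin sky; sky tree coin; tree coin coin; tree coin wine; tree tree coin

Trigram counts meeting the condition (at least 2 times):
  coin coin coin: 6
  sky coin sky: 2
  sky tree coin: 2
  tree coin coin: 2
  tree coin wine: 2
  tree tree coin: 2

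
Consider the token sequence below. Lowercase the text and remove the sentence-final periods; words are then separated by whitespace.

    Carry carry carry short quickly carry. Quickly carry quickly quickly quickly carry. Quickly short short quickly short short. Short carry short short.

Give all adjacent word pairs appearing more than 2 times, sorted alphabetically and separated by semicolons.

Bigram counts meeting the condition (more than 2 times):
  carry quickly: 3
  quickly carry: 3
  short short: 4

carry quickly; quickly carry; short short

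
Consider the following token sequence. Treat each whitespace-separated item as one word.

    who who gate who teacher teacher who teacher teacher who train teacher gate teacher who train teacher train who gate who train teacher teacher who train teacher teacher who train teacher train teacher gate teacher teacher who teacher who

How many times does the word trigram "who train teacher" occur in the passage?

Scanning the 37 overlapping trigram windows for "who train teacher":
  position 10–12: who train teacher
  position 15–17: who train teacher
  position 21–23: who train teacher
  position 25–27: who train teacher
  position 29–31: who train teacher

5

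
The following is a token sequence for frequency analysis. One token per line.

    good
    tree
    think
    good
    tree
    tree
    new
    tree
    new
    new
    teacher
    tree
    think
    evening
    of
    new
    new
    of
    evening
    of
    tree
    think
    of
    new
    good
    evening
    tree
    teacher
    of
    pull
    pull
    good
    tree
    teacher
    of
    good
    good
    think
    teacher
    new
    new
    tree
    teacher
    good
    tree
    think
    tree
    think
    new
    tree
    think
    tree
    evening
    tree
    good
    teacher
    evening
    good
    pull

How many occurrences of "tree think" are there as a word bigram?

6

Scanning the 58 overlapping bigram windows for "tree think":
  position 2–3: tree think
  position 12–13: tree think
  position 21–22: tree think
  position 45–46: tree think
  position 47–48: tree think
  position 50–51: tree think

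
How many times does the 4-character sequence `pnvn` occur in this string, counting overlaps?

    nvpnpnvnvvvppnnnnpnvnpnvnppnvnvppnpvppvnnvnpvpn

Sliding a length-4 window over the 47 characters (44 positions):
  position 5–8: pnvn
  position 18–21: pnvn
  position 22–25: pnvn
  position 27–30: pnvn

4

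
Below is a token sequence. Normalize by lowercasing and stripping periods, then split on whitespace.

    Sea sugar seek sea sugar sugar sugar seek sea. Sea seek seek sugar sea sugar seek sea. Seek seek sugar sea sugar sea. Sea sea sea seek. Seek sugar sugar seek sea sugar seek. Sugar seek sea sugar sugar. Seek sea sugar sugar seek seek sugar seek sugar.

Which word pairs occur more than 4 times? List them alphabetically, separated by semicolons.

sea sugar; seek sea; seek sugar; sugar seek; sugar sugar

Bigram counts meeting the condition (more than 4 times):
  sea sugar: 7
  seek sea: 6
  seek sugar: 6
  sugar seek: 9
  sugar sugar: 5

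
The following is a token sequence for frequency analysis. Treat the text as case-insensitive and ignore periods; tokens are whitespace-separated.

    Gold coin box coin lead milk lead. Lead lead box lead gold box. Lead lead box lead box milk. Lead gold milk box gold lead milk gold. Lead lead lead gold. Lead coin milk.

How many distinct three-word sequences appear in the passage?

34 tokens → 32 trigram windows in total.
Repeated trigrams (each contributes count−1 duplicates):
  lead box lead: 2
  lead lead box: 2
  lead lead lead: 2
3 duplicate windows → 32 − 3 = 29 distinct.

29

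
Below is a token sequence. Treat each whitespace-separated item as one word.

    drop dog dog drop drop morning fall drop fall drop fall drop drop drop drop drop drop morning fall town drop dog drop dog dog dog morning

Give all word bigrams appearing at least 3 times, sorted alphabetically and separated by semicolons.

Bigram counts meeting the condition (at least 3 times):
  dog dog: 3
  drop dog: 3
  drop drop: 6
  fall drop: 3

dog dog; drop dog; drop drop; fall drop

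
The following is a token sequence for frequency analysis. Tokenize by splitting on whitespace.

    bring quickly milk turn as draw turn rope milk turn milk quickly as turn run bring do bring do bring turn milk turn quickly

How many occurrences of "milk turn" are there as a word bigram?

3

Scanning the 23 overlapping bigram windows for "milk turn":
  position 3–4: milk turn
  position 9–10: milk turn
  position 22–23: milk turn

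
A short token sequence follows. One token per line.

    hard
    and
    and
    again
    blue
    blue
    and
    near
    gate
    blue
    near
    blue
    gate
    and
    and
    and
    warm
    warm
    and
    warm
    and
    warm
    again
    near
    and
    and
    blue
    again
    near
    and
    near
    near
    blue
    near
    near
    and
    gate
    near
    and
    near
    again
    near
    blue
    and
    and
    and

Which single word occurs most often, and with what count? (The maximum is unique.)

Unigram frequencies (highest first):
  and: 16
  near: 11
  blue: 7
  again: 4
  warm: 4
  gate: 3
  … (1 more, each ≤ 1)

"and", 16 times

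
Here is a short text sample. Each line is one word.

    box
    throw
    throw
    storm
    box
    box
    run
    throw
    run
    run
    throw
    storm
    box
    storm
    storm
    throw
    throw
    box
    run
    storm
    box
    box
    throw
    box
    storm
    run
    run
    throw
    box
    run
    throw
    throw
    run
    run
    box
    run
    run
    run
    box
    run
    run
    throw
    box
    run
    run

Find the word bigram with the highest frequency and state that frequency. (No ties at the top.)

"run run", 7 times

Bigram frequencies (highest first):
  run run: 7
  box run: 6
  run throw: 5
  throw box: 4
  throw throw: 3
  storm box: 3
  … (10 more, each ≤ 2)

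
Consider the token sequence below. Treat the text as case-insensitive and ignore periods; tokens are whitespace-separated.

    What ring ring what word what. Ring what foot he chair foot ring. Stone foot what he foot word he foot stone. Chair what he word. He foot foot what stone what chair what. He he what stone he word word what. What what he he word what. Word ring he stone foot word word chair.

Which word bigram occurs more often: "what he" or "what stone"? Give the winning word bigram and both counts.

"what he": 4 occurrences
"what stone": 2 occurrences

"what he" (4 vs 2)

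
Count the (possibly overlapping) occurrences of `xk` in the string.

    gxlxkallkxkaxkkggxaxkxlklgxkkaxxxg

5

Sliding a length-2 window over the 34 characters (33 positions):
  position 4–5: xk
  position 10–11: xk
  position 13–14: xk
  position 20–21: xk
  position 27–28: xk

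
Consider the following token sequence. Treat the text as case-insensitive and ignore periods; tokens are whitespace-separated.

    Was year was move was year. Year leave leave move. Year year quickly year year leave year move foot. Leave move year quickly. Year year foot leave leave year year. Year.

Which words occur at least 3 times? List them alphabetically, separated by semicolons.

leave; move; was; year

Unigram counts meeting the condition (at least 3 times):
  leave: 6
  move: 4
  was: 3
  year: 14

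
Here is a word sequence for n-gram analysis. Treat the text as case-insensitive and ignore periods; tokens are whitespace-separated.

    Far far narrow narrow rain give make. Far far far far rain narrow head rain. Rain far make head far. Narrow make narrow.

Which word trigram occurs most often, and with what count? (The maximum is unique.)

"far far far", 2 times

Trigram frequencies (highest first):
  far far far: 2
  far far narrow: 1
  far narrow narrow: 1
  narrow narrow rain: 1
  narrow rain give: 1
  rain give make: 1
  … (14 more, each ≤ 1)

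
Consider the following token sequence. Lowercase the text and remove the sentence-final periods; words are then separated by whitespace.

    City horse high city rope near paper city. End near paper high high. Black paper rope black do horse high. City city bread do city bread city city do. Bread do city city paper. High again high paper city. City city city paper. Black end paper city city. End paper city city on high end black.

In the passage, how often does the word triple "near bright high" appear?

Scanning the 54 overlapping trigram windows for "near bright high":
  (none found)

0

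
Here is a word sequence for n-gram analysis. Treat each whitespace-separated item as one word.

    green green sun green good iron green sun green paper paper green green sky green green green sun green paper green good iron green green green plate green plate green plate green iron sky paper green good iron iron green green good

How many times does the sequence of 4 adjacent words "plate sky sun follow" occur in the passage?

Scanning the 39 overlapping 4-gram windows for "plate sky sun follow":
  (none found)

0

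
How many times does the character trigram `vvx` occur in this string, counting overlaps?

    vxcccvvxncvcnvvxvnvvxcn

3

Sliding a length-3 window over the 23 characters (21 positions):
  position 6–8: vvx
  position 14–16: vvx
  position 19–21: vvx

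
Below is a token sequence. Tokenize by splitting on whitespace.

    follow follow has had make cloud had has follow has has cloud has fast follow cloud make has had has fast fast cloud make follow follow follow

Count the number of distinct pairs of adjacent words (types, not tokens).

19

27 tokens → 26 bigram windows in total.
Repeated bigrams (each contributes count−1 duplicates):
  follow follow: 3
  cloud make: 2
  follow has: 2
  had has: 2
  has fast: 2
  has had: 2
7 duplicate windows → 26 − 7 = 19 distinct.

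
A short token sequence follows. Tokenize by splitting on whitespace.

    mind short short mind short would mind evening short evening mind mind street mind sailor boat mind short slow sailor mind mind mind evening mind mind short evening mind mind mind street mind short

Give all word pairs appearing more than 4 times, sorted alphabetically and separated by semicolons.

Bigram counts meeting the condition (more than 4 times):
  mind mind: 6
  mind short: 5

mind mind; mind short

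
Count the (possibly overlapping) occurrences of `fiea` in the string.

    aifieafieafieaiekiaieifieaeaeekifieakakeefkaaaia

5

Sliding a length-4 window over the 48 characters (45 positions):
  position 3–6: fiea
  position 7–10: fiea
  position 11–14: fiea
  position 23–26: fiea
  position 33–36: fiea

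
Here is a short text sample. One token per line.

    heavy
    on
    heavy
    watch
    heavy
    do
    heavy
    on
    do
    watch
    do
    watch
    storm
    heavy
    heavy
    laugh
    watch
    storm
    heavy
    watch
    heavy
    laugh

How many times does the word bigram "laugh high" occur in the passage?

Scanning the 21 overlapping bigram windows for "laugh high":
  (none found)

0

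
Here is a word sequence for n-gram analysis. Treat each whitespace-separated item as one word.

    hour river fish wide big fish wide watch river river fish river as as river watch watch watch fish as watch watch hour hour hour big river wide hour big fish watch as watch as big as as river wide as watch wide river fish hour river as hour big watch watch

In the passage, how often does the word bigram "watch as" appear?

2

Scanning the 51 overlapping bigram windows for "watch as":
  position 32–33: watch as
  position 34–35: watch as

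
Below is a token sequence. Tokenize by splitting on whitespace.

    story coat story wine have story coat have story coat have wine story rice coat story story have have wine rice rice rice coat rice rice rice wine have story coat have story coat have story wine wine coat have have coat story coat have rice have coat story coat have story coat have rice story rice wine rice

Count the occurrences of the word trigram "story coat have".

7

Scanning the 57 overlapping trigram windows for "story coat have":
  position 6–8: story coat have
  position 9–11: story coat have
  position 30–32: story coat have
  position 33–35: story coat have
  position 43–45: story coat have
  position 49–51: story coat have
  position 52–54: story coat have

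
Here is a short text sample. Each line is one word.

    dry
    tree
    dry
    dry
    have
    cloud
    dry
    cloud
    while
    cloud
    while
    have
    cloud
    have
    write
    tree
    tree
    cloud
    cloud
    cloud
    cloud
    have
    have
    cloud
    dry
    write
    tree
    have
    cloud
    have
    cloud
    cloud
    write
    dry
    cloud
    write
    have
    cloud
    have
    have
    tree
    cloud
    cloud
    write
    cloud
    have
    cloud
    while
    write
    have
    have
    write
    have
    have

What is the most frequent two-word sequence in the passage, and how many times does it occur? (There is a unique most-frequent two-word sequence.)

Bigram frequencies (highest first):
  have cloud: 7
  cloud have: 5
  cloud cloud: 5
  have have: 4
  cloud while: 3
  cloud write: 3
  … (19 more, each ≤ 3)

"have cloud", 7 times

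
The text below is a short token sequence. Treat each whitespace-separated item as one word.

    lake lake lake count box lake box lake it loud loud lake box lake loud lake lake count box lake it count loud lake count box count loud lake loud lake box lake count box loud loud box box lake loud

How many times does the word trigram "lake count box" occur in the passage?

4

Scanning the 39 overlapping trigram windows for "lake count box":
  position 3–5: lake count box
  position 17–19: lake count box
  position 24–26: lake count box
  position 33–35: lake count box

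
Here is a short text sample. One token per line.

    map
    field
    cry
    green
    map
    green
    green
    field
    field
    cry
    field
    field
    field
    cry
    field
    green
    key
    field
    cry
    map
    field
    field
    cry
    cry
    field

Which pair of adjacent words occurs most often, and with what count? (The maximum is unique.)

"field cry", 5 times

Bigram frequencies (highest first):
  field cry: 5
  field field: 4
  cry field: 3
  map field: 2
  cry green: 1
  green map: 1
  … (8 more, each ≤ 1)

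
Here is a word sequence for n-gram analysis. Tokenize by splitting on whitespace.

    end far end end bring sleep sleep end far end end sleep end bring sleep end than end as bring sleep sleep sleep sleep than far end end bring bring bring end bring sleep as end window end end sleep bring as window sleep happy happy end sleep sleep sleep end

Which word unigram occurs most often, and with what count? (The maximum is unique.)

"end", 17 times

Unigram frequencies (highest first):
  end: 17
  sleep: 14
  bring: 8
  far: 3
  as: 3
  than: 2
  … (2 more, each ≤ 2)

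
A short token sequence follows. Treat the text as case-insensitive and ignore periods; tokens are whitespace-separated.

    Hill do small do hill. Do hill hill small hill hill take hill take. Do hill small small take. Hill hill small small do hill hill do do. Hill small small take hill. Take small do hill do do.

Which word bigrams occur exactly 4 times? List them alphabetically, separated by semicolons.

Bigram counts meeting the condition (exactly 4 times):
  hill do: 4
  hill hill: 4
  hill small: 4

hill do; hill hill; hill small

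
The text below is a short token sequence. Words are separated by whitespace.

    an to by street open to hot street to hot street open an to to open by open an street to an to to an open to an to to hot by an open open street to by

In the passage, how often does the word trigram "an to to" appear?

3

Scanning the 36 overlapping trigram windows for "an to to":
  position 13–15: an to to
  position 22–24: an to to
  position 28–30: an to to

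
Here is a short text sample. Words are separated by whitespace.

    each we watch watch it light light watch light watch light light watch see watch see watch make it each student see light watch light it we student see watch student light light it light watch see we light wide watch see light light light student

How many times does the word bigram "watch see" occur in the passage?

4

Scanning the 45 overlapping bigram windows for "watch see":
  position 13–14: watch see
  position 15–16: watch see
  position 36–37: watch see
  position 41–42: watch see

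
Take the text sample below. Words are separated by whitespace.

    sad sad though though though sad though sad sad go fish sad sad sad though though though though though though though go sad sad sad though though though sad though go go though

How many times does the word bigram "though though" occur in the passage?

Scanning the 32 overlapping bigram windows for "though though":
  position 3–4: though though
  position 4–5: though though
  position 15–16: though though
  position 16–17: though though
  position 17–18: though though
  position 18–19: though though
  position 19–20: though though
  position 20–21: though though
  position 26–27: though though
  position 27–28: though though

10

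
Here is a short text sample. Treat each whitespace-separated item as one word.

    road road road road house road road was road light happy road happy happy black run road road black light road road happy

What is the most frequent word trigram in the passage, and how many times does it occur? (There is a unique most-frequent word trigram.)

"road road road", 2 times

Trigram frequencies (highest first):
  road road road: 2
  road road house: 1
  road house road: 1
  house road road: 1
  road road was: 1
  road was road: 1
  … (14 more, each ≤ 1)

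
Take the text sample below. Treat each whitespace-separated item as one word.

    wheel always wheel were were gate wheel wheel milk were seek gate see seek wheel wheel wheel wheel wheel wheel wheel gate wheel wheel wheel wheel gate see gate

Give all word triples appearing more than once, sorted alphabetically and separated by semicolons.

gate wheel wheel; wheel wheel gate; wheel wheel wheel

Trigram counts meeting the condition (more than once):
  gate wheel wheel: 2
  wheel wheel gate: 2
  wheel wheel wheel: 7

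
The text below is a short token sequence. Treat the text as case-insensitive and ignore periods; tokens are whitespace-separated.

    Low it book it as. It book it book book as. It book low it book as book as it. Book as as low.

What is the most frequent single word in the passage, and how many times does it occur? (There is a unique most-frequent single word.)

Unigram frequencies (highest first):
  book: 8
  it: 7
  as: 6
  low: 3

"book", 8 times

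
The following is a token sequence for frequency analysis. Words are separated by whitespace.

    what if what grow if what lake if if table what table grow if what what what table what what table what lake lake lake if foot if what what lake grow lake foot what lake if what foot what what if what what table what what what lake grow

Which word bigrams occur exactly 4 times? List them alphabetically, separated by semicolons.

Bigram counts meeting the condition (exactly 4 times):
  table what: 4
  what table: 4

table what; what table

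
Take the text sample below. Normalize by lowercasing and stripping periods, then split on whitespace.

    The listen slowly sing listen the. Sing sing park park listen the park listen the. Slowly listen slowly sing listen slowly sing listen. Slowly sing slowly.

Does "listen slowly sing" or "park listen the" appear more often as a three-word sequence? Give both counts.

"listen slowly sing": 4 occurrences
"park listen the": 2 occurrences

"listen slowly sing" (4 vs 2)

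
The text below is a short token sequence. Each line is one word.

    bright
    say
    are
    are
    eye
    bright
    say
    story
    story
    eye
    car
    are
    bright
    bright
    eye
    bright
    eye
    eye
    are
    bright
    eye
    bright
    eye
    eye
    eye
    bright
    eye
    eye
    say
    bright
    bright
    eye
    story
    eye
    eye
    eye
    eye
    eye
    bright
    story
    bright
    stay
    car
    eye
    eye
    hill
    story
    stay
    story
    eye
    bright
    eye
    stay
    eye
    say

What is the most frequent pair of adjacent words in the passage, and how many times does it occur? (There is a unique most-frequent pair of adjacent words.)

"eye eye", 9 times

Bigram frequencies (highest first):
  eye eye: 9
  bright eye: 7
  eye bright: 6
  story eye: 3
  bright say: 2
  are bright: 2
  … (23 more, each ≤ 2)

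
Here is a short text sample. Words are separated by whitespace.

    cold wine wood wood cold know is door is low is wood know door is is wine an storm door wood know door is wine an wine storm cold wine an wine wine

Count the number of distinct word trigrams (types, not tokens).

27

33 tokens → 31 trigram windows in total.
Repeated trigrams (each contributes count−1 duplicates):
  is wine an: 2
  know door is: 2
  wine an wine: 2
  wood know door: 2
4 duplicate windows → 31 − 4 = 27 distinct.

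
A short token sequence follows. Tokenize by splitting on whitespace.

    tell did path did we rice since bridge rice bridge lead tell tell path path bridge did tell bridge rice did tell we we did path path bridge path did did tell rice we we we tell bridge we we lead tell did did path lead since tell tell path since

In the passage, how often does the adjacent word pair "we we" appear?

Scanning the 50 overlapping bigram windows for "we we":
  position 23–24: we we
  position 34–35: we we
  position 35–36: we we
  position 39–40: we we

4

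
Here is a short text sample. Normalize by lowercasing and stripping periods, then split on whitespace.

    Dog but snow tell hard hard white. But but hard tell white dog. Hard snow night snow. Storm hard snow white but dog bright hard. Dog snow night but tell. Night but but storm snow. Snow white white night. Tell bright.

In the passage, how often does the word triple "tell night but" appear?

1

Scanning the 39 overlapping trigram windows for "tell night but":
  position 30–32: tell night but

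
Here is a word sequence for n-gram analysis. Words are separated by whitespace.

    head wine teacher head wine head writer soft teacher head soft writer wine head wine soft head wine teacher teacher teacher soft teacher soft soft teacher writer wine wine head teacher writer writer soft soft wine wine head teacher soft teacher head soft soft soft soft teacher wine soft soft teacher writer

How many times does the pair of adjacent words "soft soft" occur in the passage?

6

Scanning the 51 overlapping bigram windows for "soft soft":
  position 24–25: soft soft
  position 34–35: soft soft
  position 43–44: soft soft
  position 44–45: soft soft
  position 45–46: soft soft
  position 49–50: soft soft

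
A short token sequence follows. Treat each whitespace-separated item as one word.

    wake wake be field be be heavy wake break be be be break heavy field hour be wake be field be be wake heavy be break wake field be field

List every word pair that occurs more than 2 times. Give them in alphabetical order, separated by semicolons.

be be; be field; field be

Bigram counts meeting the condition (more than 2 times):
  be be: 4
  be field: 3
  field be: 3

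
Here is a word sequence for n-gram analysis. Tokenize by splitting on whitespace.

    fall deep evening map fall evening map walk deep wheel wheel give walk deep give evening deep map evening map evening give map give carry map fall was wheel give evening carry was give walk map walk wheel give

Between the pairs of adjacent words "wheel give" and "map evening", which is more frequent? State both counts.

"wheel give": 3 occurrences
"map evening": 2 occurrences

"wheel give" (3 vs 2)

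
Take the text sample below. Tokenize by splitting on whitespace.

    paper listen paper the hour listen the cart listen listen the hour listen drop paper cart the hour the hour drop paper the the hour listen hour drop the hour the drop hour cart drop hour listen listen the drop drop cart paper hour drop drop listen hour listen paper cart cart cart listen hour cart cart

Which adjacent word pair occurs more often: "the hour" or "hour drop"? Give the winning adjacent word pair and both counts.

"the hour" (6 vs 3)

"the hour": 6 occurrences
"hour drop": 3 occurrences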